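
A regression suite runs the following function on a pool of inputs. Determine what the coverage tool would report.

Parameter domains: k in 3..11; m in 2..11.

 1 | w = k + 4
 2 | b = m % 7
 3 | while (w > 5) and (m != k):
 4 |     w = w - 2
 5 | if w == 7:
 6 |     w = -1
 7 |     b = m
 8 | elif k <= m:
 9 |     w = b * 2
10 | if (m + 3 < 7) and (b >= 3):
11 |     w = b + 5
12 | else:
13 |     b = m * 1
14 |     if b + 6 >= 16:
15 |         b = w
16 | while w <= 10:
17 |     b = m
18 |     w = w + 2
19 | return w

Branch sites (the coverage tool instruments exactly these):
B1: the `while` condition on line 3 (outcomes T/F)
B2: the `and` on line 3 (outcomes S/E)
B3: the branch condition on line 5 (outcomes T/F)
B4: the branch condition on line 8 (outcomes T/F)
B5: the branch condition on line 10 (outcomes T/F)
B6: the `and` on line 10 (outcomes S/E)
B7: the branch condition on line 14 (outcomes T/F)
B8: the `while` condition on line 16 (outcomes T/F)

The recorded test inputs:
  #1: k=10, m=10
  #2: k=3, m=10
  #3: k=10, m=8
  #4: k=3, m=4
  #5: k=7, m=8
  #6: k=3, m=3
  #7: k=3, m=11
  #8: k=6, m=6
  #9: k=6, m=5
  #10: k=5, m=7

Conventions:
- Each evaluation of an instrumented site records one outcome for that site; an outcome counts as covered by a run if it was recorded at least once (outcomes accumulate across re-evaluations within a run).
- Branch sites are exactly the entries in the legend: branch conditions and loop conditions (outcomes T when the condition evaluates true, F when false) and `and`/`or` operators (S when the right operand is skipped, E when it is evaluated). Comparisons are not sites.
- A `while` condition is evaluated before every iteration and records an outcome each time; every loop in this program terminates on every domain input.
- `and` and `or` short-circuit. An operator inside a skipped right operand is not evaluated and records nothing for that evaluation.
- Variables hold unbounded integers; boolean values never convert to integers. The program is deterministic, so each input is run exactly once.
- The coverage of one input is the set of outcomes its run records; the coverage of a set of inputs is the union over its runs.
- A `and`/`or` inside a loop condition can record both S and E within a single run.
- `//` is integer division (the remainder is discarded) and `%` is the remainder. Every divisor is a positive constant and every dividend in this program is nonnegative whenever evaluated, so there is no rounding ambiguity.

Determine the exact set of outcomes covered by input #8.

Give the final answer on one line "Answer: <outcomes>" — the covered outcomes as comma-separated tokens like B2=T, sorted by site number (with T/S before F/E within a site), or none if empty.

Tracing the run of input #8 (k=6, m=6):
  B2->E, B1->F, B3->F, B4->T, B6->S, B5->F, B7->F, B8->F
deduplicating events, the covered set is: B1=F, B2=E, B3=F, B4=T, B5=F, B6=S, B7=F, B8=F

Answer: B1=F, B2=E, B3=F, B4=T, B5=F, B6=S, B7=F, B8=F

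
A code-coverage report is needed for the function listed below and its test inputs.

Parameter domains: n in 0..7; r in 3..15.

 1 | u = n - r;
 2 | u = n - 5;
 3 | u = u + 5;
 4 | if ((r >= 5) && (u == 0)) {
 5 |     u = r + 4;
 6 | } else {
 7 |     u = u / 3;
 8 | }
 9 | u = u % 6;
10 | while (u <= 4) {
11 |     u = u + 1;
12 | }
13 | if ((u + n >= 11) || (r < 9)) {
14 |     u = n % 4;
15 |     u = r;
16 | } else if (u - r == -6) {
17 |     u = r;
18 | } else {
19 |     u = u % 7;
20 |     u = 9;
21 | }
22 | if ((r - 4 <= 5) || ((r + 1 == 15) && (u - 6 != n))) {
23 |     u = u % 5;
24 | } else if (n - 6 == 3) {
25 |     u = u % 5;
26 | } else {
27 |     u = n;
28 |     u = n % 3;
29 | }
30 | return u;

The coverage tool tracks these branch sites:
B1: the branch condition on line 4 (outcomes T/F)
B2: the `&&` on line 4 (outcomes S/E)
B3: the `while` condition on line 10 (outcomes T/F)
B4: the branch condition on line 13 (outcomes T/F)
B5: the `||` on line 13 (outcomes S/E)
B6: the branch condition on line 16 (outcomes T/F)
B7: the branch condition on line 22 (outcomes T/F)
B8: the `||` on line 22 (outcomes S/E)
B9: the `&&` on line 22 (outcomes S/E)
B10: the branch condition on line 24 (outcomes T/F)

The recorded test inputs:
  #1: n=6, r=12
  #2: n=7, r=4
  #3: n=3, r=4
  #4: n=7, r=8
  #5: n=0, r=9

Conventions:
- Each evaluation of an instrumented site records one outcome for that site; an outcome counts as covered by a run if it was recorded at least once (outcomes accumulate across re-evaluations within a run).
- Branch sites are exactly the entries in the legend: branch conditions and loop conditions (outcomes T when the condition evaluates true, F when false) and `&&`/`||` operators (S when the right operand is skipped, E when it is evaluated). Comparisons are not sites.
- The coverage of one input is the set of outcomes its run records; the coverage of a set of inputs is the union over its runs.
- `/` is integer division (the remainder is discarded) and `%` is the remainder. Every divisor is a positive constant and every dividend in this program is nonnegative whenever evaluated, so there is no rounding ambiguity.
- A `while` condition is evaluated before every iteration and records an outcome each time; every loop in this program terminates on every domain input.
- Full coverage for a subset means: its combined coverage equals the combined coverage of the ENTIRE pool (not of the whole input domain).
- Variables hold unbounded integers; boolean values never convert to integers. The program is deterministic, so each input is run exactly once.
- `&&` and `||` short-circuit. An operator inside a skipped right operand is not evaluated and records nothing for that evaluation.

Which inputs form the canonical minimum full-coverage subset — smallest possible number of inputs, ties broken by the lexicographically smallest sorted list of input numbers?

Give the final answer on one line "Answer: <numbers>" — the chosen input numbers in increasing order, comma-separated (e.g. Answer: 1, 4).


#1 (n=6, r=12) -> B2->E, B1->F, B3->T, B3->T, B3->T, B3->F, B5->S, B4->T, B8->E, B9->S, B7->F, B10->F; covered: B1=F, B2=E, B3=T, B3=F, B4=T, B5=S, B7=F, B8=E, B9=S, B10=F
#2 (n=7, r=4) -> B2->S, B1->F, B3->T, B3->T, B3->T, B3->F, B5->S, B4->T, B8->S, B7->T; covered: B1=F, B2=S, B3=T, B3=F, B4=T, B5=S, B7=T, B8=S
#3 (n=3, r=4) -> B2->S, B1->F, B3->T, B3->T, B3->T, B3->T, B3->F, B5->E, B4->T, B8->S, B7->T; covered: B1=F, B2=S, B3=T, B3=F, B4=T, B5=E, B7=T, B8=S
#4 (n=7, r=8) -> B2->E, B1->F, B3->T, B3->T, B3->T, B3->F, B5->S, B4->T, B8->S, B7->T; covered: B1=F, B2=E, B3=T, B3=F, B4=T, B5=S, B7=T, B8=S
#5 (n=0, r=9) -> B2->E, B1->T, B3->T, B3->T, B3->T, B3->T, B3->F, B5->E, B4->F, B6->F, B8->S, B7->T; covered: B1=T, B2=E, B3=T, B3=F, B4=F, B5=E, B6=F, B7=T, B8=S
pool-wide coverage (17 outcomes): B1=T, B1=F, B2=S, B2=E, B3=T, B3=F, B4=T, B4=F, B5=S, B5=E, B6=F, B7=T, B7=F, B8=S, B8=E, B9=S, B10=F
every size-1 subset falls short of the 17 outcomes (best: 10/17)
every size-2 subset falls short of the 17 outcomes (best: 16/17)
size 3: inputs {1, 2, 5} cover all 17 outcomes, and no lexicographically smaller subset of this size does
Answer: 1, 2, 5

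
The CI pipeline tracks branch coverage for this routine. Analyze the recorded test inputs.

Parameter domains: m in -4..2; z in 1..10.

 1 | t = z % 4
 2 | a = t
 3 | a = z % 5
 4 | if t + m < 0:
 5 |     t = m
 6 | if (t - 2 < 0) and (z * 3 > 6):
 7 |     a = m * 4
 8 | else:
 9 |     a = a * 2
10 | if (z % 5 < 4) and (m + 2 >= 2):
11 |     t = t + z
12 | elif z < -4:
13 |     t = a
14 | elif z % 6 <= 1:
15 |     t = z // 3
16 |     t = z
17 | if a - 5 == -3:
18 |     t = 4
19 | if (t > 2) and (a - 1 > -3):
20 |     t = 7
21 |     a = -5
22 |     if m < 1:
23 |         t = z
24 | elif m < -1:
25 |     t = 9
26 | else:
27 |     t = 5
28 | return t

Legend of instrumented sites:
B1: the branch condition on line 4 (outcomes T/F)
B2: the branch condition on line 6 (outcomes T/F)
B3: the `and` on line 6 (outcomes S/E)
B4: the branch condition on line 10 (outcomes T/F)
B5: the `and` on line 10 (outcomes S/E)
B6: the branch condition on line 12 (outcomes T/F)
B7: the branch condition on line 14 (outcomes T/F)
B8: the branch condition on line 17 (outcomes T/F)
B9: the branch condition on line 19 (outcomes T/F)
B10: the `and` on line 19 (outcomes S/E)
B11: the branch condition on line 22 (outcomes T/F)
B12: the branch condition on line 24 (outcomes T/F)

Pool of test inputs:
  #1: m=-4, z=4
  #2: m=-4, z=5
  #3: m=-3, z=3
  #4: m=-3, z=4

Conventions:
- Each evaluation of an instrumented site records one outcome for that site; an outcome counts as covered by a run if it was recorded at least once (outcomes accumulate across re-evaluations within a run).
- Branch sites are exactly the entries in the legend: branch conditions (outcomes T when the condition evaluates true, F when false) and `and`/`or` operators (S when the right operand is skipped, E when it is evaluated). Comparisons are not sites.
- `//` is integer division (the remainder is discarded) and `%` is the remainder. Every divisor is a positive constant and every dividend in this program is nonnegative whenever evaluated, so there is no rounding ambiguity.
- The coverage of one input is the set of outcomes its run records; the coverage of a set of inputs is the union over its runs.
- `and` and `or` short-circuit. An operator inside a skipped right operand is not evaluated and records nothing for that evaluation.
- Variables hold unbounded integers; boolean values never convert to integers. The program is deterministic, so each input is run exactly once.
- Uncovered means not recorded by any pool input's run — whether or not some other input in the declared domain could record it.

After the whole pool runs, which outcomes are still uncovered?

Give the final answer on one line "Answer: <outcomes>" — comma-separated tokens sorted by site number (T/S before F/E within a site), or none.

run #1 (m=-4, z=4) runs B1->T, B3->E, B2->T, B5->S, B4->F, B6->F, B7->F, B8->F, B10->S, B9->F, B12->T; records B1=T, B2=T, B3=E, B4=F, B5=S, B6=F, B7=F, B8=F, B9=F, B10=S, B12=T
run #2 (m=-4, z=5) runs B1->T, B3->E, B2->T, B5->E, B4->F, B6->F, B7->F, B8->F, B10->S, B9->F, B12->T; records B1=T, B2=T, B3=E, B4=F, B5=E, B6=F, B7=F, B8=F, B9=F, B10=S, B12=T
run #3 (m=-3, z=3) runs B1->F, B3->S, B2->F, B5->E, B4->F, B6->F, B7->F, B8->F, B10->E, B9->T, B11->T; records B1=F, B2=F, B3=S, B4=F, B5=E, B6=F, B7=F, B8=F, B9=T, B10=E, B11=T
run #4 (m=-3, z=4) runs B1->T, B3->E, B2->T, B5->S, B4->F, B6->F, B7->F, B8->F, B10->S, B9->F, B12->T; records B1=T, B2=T, B3=E, B4=F, B5=S, B6=F, B7=F, B8=F, B9=F, B10=S, B12=T
union over the pool: B1=T, B1=F, B2=T, B2=F, B3=S, B3=E, B4=F, B5=S, B5=E, B6=F, B7=F, B8=F, B9=T, B9=F, B10=S, B10=E, B11=T, B12=T
uncovered (6 of 24): B4=T, B6=T, B7=T, B8=T, B11=F, B12=F

Answer: B4=T, B6=T, B7=T, B8=T, B11=F, B12=F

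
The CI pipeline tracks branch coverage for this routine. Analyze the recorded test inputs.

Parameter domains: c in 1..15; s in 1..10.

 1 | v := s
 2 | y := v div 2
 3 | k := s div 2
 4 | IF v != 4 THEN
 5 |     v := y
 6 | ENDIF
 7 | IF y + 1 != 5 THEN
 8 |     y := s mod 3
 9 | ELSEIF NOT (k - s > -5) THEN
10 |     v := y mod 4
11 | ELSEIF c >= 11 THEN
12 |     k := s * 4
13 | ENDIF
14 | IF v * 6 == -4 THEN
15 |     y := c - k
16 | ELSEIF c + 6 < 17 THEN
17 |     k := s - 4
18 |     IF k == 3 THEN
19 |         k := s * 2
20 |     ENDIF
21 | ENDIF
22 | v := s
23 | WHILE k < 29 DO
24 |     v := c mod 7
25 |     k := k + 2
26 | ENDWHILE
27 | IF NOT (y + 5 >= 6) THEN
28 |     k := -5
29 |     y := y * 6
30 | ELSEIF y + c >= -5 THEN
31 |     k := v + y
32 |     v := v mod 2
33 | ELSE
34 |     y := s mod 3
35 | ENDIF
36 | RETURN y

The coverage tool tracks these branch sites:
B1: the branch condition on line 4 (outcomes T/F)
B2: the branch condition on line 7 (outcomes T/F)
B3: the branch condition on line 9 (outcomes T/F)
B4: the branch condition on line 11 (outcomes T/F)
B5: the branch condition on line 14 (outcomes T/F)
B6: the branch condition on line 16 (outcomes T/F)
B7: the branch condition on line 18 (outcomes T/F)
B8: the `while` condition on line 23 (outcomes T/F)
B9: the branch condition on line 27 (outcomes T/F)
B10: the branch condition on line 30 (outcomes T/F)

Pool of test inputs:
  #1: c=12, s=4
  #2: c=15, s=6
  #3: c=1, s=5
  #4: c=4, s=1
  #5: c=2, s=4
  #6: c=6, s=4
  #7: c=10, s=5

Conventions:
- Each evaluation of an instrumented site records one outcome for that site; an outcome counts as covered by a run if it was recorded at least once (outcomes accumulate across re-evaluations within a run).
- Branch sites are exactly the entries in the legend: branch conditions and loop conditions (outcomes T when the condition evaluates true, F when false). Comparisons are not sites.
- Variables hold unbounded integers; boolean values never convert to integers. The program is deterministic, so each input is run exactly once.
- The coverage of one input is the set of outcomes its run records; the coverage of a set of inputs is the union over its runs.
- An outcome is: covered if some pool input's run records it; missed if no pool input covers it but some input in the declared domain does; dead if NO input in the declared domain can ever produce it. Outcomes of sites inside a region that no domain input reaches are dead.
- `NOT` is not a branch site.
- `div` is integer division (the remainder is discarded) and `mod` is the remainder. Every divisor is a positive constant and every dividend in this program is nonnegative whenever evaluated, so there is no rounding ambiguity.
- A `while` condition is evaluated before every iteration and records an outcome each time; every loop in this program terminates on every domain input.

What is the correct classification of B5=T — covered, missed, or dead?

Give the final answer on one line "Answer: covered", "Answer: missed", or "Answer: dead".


no pool input records B5=T
checking all 150 inputs in the declared domain: B5=T is never recorded -> dead
Answer: dead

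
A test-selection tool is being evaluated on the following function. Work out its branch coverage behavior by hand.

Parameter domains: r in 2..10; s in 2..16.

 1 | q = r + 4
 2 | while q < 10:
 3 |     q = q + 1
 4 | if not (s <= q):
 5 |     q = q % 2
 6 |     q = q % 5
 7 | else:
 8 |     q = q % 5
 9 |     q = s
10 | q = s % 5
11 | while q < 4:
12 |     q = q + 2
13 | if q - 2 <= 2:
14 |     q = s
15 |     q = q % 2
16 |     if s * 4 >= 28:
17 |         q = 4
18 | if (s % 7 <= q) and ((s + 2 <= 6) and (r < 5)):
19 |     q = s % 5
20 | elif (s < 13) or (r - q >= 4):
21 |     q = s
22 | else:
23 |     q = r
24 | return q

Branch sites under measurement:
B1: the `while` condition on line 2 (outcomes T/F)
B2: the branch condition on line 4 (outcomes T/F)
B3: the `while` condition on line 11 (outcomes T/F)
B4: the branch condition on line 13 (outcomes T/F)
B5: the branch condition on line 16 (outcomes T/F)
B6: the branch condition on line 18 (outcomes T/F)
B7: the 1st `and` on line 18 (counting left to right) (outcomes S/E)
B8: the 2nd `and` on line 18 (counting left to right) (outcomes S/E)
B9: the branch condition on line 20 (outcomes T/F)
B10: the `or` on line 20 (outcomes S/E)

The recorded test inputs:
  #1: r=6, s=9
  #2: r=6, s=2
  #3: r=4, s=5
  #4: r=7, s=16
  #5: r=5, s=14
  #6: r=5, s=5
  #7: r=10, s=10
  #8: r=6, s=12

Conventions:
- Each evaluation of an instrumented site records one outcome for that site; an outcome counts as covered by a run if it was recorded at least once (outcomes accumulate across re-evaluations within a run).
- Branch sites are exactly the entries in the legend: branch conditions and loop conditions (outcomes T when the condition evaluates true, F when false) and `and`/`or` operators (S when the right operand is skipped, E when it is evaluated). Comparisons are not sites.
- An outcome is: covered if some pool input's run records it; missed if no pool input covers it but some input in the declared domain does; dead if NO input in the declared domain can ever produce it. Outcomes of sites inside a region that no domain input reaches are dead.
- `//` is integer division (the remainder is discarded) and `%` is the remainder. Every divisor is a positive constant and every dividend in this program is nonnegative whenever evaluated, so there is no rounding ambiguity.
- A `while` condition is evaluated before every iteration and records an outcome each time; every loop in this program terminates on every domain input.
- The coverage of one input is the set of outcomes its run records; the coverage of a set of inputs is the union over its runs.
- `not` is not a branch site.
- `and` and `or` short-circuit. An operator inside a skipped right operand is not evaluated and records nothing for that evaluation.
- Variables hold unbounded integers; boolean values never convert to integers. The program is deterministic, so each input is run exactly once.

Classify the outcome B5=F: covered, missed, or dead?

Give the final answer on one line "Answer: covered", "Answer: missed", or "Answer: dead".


B5=F is recorded by pool input(s) 2, 3, 6 -> covered
Answer: covered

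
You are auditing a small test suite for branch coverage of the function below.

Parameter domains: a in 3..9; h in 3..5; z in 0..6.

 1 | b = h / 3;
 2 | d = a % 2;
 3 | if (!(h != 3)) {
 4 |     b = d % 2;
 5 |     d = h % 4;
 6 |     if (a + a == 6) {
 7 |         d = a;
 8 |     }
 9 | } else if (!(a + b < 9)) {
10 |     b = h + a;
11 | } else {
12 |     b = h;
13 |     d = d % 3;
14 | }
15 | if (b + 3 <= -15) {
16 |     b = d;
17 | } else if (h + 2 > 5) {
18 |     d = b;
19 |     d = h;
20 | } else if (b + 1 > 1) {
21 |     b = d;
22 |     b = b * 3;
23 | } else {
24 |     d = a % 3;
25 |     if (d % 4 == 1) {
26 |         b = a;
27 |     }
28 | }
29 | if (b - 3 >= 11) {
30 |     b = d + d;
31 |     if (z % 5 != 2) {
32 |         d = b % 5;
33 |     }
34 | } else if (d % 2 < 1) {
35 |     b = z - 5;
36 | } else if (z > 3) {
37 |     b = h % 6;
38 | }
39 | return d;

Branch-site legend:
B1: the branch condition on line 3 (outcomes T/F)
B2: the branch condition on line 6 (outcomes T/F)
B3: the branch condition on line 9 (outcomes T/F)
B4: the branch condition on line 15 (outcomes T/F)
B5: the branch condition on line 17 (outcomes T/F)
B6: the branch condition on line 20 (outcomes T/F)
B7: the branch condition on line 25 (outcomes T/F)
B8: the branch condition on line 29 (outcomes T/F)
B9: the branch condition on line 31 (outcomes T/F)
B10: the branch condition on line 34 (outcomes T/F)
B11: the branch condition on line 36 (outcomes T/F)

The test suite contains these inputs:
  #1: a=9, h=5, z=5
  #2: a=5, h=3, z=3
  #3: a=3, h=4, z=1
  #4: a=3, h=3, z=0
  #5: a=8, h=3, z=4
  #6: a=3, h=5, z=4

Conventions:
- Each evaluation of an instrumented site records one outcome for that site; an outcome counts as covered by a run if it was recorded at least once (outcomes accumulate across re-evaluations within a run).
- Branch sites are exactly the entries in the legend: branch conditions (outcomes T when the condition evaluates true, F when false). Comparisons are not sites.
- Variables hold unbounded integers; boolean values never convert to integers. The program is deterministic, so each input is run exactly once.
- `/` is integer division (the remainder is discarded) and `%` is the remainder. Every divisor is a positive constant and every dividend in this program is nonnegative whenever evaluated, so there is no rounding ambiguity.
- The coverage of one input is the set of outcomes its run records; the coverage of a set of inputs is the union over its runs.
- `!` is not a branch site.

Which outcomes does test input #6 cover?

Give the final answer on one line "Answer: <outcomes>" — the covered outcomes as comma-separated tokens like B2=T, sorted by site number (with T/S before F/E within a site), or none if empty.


Simulating input #6 (a=3, h=5, z=4) step by step:
  B1->F, B3->F, B4->F, B5->T, B8->F, B10->F, B11->T
distinct outcomes covered: B1=F, B3=F, B4=F, B5=T, B8=F, B10=F, B11=T
Answer: B1=F, B3=F, B4=F, B5=T, B8=F, B10=F, B11=T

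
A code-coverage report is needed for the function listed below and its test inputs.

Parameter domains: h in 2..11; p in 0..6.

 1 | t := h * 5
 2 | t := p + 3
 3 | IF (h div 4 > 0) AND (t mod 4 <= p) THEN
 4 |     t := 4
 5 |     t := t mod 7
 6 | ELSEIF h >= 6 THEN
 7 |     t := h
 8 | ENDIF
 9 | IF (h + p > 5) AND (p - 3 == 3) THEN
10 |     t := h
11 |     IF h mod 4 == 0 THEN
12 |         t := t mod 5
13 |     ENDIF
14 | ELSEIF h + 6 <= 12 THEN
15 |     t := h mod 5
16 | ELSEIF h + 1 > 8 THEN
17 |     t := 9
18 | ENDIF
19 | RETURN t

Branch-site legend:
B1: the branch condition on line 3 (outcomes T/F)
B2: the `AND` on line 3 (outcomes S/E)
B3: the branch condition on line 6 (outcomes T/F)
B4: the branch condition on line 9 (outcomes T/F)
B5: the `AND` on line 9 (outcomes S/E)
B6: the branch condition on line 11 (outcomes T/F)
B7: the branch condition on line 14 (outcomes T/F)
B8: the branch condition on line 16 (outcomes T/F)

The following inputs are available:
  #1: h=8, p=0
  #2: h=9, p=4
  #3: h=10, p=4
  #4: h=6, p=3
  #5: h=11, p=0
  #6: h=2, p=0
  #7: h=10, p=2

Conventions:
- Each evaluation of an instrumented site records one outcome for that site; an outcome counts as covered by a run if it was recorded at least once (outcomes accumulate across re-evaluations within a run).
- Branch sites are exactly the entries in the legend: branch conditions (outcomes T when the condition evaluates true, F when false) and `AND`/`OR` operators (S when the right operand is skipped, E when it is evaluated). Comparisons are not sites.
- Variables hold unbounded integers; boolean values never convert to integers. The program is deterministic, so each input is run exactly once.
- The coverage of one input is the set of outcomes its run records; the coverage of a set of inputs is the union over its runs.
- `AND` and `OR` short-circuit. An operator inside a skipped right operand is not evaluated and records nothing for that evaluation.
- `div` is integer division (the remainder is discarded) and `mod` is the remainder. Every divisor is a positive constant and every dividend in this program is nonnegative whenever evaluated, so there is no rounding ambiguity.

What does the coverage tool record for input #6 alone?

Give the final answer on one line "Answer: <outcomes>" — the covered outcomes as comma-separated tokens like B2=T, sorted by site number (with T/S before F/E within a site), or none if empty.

Running input #6 (h=2, p=0), event by event:
  B2->S, B1->F, B3->F, B5->S, B4->F, B7->T
collecting distinct outcomes: B1=F, B2=S, B3=F, B4=F, B5=S, B7=T

Answer: B1=F, B2=S, B3=F, B4=F, B5=S, B7=T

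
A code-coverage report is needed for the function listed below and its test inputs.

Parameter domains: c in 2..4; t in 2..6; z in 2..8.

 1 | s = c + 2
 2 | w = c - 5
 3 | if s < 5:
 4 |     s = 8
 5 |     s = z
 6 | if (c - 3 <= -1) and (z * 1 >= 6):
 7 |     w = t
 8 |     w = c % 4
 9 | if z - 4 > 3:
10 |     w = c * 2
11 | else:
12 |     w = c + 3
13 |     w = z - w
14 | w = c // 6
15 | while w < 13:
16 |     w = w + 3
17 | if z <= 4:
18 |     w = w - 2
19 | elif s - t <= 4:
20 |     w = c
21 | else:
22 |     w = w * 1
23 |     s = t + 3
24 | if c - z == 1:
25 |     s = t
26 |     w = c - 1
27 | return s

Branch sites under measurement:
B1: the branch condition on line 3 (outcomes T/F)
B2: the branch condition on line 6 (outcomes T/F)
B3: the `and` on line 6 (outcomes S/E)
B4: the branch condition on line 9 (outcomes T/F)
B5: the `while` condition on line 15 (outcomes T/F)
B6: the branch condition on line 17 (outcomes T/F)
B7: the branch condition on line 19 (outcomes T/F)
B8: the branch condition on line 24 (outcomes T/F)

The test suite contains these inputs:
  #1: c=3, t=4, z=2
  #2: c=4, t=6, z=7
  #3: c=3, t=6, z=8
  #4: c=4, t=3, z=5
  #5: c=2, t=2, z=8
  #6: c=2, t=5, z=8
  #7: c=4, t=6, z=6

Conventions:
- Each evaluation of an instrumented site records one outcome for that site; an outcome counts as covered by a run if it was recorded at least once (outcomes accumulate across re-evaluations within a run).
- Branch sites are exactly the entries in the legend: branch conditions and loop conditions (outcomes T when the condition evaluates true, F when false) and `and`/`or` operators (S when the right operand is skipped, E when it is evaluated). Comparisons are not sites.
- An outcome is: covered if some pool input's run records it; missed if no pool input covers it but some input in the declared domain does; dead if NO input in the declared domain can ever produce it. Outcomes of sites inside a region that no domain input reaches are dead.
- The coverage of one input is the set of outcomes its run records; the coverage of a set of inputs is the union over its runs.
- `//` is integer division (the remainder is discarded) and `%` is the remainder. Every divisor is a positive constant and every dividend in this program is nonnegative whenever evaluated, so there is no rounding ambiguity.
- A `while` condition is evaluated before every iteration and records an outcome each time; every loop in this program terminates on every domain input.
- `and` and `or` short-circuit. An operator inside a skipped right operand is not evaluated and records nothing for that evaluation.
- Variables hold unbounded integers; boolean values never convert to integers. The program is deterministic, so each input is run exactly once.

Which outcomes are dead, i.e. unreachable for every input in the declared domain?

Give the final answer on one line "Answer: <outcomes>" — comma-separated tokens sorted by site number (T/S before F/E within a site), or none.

checking every outcome against all 105 domain inputs:
  reachable outcomes have witnesses, e.g. B1=T (e.g. c=2, t=2, z=2), B1=F (e.g. c=3, t=2, z=2), B2=T (e.g. c=2, t=2, z=6), B2=F (e.g. c=2, t=2, z=2)

Answer: none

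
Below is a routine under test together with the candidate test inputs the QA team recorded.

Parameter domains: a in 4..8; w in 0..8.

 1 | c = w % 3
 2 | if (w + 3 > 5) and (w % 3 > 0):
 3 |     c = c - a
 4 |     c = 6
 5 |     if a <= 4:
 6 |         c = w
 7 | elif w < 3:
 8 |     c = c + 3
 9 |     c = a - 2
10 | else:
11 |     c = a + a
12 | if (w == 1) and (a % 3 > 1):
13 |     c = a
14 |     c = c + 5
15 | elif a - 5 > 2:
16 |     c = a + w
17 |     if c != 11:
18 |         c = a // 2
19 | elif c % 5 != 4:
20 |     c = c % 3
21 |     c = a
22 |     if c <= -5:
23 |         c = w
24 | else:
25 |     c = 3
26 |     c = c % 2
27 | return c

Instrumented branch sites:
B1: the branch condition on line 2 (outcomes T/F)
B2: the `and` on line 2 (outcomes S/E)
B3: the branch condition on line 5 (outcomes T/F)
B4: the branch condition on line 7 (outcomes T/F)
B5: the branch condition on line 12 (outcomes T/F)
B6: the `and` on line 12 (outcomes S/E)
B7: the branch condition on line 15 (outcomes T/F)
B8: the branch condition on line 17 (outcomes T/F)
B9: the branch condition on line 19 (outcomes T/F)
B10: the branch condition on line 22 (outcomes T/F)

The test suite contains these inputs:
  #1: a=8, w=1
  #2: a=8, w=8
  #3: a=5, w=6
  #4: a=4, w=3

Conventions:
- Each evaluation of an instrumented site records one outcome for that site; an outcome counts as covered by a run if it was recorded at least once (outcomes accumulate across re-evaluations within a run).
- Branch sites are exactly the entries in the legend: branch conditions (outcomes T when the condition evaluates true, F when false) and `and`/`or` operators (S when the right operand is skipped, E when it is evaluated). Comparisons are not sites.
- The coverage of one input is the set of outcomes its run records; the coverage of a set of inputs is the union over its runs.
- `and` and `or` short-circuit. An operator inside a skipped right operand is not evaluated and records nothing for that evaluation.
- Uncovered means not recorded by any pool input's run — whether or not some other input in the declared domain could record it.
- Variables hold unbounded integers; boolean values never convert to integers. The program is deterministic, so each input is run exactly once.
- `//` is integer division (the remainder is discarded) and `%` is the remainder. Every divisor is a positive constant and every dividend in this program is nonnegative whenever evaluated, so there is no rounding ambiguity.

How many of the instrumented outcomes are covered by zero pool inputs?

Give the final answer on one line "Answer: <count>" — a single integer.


run #1 (a=8, w=1) runs B2->S, B1->F, B4->T, B6->E, B5->T; records B1=F, B2=S, B4=T, B5=T, B6=E
run #2 (a=8, w=8) runs B2->E, B1->T, B3->F, B6->S, B5->F, B7->T, B8->T; records B1=T, B2=E, B3=F, B5=F, B6=S, B7=T, B8=T
run #3 (a=5, w=6) runs B2->E, B1->F, B4->F, B6->S, B5->F, B7->F, B9->T, B10->F; records B1=F, B2=E, B4=F, B5=F, B6=S, B7=F, B9=T, B10=F
run #4 (a=4, w=3) runs B2->E, B1->F, B4->F, B6->S, B5->F, B7->F, B9->T, B10->F; records B1=F, B2=E, B4=F, B5=F, B6=S, B7=F, B9=T, B10=F
union over the pool: B1=T, B1=F, B2=S, B2=E, B3=F, B4=T, B4=F, B5=T, B5=F, B6=S, B6=E, B7=T, B7=F, B8=T, B9=T, B10=F
uncovered (4 of 20): B3=T, B8=F, B9=F, B10=T
Answer: 4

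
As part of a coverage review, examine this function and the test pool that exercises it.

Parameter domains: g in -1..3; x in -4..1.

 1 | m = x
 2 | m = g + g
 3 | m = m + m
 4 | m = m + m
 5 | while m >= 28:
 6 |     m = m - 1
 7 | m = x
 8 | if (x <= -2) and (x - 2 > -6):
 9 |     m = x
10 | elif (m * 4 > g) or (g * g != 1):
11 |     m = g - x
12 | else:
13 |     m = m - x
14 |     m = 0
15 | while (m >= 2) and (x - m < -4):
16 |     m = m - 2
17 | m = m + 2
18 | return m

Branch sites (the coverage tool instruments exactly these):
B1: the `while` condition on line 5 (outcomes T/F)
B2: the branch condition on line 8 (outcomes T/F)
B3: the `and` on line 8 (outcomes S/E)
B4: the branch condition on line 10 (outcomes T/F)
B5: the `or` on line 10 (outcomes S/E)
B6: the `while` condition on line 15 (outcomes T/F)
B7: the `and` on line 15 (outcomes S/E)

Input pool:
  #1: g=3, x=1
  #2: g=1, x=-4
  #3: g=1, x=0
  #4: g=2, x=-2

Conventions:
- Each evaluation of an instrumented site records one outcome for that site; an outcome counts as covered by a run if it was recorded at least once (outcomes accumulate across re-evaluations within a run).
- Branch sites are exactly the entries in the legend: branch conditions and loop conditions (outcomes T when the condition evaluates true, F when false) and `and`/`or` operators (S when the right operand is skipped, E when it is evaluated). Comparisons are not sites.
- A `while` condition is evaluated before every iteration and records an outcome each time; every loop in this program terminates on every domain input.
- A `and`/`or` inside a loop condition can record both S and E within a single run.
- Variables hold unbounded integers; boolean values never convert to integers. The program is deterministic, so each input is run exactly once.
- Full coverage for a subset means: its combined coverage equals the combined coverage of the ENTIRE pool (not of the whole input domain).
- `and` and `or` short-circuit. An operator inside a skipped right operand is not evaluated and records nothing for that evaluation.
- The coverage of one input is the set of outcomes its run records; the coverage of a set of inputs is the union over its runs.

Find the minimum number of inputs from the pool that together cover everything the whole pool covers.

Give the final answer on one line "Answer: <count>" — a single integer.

test 1 (g=3, x=1) fires B1->F, B3->S, B2->F, B5->S, B4->T, B7->E, B6->F; hits B1=F, B2=F, B3=S, B4=T, B5=S, B6=F, B7=E
test 2 (g=1, x=-4) fires B1->F, B3->E, B2->F, B5->E, B4->F, B7->S, B6->F; hits B1=F, B2=F, B3=E, B4=F, B5=E, B6=F, B7=S
test 3 (g=1, x=0) fires B1->F, B3->S, B2->F, B5->E, B4->F, B7->S, B6->F; hits B1=F, B2=F, B3=S, B4=F, B5=E, B6=F, B7=S
test 4 (g=2, x=-2) fires B1->F, B3->E, B2->T, B7->S, B6->F; hits B1=F, B2=T, B3=E, B6=F, B7=S
union over all inputs: B1=F, B2=T, B2=F, B3=S, B3=E, B4=T, B4=F, B5=S, B5=E, B6=F, B7=S, B7=E (12 outcomes)
size 1 is not enough: best union over all size-1 subsets is 7/12
size 2 is not enough: best union over all size-2 subsets is 11/12
inputs {1, 2, 4} (size 3) cover everything; no size-3 subset with a lexicographically smaller index list covers all 12

Answer: 3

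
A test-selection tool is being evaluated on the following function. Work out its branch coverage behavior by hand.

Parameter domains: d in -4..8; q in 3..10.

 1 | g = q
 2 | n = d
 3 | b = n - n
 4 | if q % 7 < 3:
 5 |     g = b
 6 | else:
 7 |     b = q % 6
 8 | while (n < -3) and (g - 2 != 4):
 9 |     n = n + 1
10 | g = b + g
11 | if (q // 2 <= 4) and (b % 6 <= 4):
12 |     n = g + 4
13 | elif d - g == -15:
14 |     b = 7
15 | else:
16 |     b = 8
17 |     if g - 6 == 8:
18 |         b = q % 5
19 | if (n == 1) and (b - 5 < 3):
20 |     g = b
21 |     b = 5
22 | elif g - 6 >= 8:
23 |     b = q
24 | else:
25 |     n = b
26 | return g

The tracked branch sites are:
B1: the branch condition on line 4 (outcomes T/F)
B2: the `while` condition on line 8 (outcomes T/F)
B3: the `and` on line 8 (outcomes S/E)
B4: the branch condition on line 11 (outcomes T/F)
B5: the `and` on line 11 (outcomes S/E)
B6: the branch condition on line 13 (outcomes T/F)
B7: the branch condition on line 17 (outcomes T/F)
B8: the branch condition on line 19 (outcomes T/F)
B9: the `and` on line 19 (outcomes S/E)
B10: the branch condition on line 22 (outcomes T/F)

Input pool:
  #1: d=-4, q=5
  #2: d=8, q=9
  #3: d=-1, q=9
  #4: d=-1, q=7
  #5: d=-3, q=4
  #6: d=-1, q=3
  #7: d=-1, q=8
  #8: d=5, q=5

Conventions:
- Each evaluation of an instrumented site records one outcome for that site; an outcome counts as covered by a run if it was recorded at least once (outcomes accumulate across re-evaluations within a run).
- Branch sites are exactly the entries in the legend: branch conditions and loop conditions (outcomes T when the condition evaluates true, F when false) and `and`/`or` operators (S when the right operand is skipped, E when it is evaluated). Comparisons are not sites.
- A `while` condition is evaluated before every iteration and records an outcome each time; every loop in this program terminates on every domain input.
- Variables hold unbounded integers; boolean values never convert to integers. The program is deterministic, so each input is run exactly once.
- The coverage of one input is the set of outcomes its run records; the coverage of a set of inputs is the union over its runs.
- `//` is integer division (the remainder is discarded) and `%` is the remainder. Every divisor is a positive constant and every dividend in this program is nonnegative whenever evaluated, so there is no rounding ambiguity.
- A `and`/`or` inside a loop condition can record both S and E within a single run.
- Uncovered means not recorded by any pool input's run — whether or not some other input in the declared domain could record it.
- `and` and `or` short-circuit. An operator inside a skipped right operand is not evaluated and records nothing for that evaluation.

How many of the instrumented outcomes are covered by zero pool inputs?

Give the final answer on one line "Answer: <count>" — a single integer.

input #1 (d=-4, q=5): events B1->F, B3->E, B2->T, B3->S, B2->F, B5->E, B4->F, B6->F, B7->F, B9->S, B8->F, B10->F; covers B1=F, B2=T, B2=F, B3=S, B3=E, B4=F, B5=E, B6=F, B7=F, B8=F, B9=S, B10=F
input #2 (d=8, q=9): events B1->T, B3->S, B2->F, B5->E, B4->T, B9->S, B8->F, B10->F; covers B1=T, B2=F, B3=S, B4=T, B5=E, B8=F, B9=S, B10=F
input #3 (d=-1, q=9): events B1->T, B3->S, B2->F, B5->E, B4->T, B9->S, B8->F, B10->F; covers B1=T, B2=F, B3=S, B4=T, B5=E, B8=F, B9=S, B10=F
input #4 (d=-1, q=7): events B1->T, B3->S, B2->F, B5->E, B4->T, B9->S, B8->F, B10->F; covers B1=T, B2=F, B3=S, B4=T, B5=E, B8=F, B9=S, B10=F
input #5 (d=-3, q=4): events B1->F, B3->S, B2->F, B5->E, B4->T, B9->S, B8->F, B10->F; covers B1=F, B2=F, B3=S, B4=T, B5=E, B8=F, B9=S, B10=F
input #6 (d=-1, q=3): events B1->F, B3->S, B2->F, B5->E, B4->T, B9->S, B8->F, B10->F; covers B1=F, B2=F, B3=S, B4=T, B5=E, B8=F, B9=S, B10=F
input #7 (d=-1, q=8): events B1->T, B3->S, B2->F, B5->E, B4->T, B9->S, B8->F, B10->F; covers B1=T, B2=F, B3=S, B4=T, B5=E, B8=F, B9=S, B10=F
input #8 (d=5, q=5): events B1->F, B3->S, B2->F, B5->E, B4->F, B6->F, B7->F, B9->S, B8->F, B10->F; covers B1=F, B2=F, B3=S, B4=F, B5=E, B6=F, B7=F, B8=F, B9=S, B10=F
union over the pool: B1=T, B1=F, B2=T, B2=F, B3=S, B3=E, B4=T, B4=F, B5=E, B6=F, B7=F, B8=F, B9=S, B10=F
uncovered (6 of 20): B5=S, B6=T, B7=T, B8=T, B9=E, B10=T

Answer: 6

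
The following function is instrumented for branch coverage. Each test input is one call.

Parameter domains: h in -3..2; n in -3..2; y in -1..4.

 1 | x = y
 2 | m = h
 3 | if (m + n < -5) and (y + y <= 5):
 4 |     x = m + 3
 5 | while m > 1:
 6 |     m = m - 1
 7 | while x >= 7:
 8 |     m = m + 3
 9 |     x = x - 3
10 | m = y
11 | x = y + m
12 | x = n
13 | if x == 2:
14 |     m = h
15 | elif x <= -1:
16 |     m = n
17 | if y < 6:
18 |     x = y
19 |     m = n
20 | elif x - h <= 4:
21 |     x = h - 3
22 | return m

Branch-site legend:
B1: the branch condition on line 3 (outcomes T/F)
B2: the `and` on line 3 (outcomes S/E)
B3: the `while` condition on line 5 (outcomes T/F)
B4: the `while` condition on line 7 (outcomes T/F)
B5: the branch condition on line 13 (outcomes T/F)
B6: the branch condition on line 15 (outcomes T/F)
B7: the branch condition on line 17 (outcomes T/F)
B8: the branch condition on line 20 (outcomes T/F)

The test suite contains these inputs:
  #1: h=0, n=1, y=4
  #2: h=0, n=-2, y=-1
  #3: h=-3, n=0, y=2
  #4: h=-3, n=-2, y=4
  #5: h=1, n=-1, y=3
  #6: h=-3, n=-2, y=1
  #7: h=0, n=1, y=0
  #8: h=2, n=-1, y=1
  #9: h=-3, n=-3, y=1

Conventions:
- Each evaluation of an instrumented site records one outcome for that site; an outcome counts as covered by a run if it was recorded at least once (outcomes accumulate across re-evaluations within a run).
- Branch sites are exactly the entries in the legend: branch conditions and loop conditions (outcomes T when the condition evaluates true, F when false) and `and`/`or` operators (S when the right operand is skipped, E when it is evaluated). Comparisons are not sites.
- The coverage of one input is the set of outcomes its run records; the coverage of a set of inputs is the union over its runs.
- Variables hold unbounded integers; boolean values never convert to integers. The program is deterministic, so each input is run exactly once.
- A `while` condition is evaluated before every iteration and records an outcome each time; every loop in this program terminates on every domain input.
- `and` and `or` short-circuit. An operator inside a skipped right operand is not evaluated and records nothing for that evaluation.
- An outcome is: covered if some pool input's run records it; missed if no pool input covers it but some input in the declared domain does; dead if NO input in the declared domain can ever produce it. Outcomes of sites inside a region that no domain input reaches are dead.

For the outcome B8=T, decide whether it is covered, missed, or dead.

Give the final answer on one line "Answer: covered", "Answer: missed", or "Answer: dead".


no pool input records B8=T
checking all 216 inputs in the declared domain: B8=T is never recorded -> dead
Answer: dead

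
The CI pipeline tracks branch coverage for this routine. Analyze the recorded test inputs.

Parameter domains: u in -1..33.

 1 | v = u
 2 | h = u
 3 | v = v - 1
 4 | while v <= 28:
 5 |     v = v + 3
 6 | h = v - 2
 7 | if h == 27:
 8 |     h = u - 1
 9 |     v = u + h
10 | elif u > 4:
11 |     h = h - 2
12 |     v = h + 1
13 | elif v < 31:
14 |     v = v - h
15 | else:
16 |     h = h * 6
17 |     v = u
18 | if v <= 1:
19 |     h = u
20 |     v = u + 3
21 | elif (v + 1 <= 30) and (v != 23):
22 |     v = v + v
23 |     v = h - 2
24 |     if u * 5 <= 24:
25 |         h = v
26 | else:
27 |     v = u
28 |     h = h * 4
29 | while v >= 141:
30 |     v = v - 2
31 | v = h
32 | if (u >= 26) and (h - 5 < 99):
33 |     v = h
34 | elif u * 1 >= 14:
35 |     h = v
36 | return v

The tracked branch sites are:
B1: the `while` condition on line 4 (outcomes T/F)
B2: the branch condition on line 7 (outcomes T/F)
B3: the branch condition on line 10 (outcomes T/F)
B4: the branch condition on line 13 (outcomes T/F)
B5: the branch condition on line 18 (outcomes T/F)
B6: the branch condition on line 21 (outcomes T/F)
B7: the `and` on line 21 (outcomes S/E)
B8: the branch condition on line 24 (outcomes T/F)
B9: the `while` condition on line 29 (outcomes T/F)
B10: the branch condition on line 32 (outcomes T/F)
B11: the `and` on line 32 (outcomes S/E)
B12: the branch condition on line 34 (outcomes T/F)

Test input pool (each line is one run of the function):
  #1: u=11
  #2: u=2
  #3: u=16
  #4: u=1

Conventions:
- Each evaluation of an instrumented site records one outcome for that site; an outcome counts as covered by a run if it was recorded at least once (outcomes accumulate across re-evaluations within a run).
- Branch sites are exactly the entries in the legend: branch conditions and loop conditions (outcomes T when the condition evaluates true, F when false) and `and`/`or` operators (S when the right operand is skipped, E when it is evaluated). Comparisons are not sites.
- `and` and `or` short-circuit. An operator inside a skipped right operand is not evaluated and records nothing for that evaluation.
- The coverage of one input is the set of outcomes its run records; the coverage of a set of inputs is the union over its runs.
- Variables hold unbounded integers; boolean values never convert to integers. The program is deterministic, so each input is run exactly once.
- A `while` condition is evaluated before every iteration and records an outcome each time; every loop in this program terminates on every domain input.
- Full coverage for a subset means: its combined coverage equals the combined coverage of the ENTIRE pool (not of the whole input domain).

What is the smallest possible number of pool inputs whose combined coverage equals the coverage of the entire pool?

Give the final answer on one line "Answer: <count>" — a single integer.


run #1 (u=11) runs B1->T, B1->T, B1->T, B1->T, B1->T, B1->T, B1->T, B1->F, B2->F, B3->T, B5->F, B7->E, B6->T, B8->F, ...; records B1=T, B1=F, B2=F, B3=T, B5=F, B6=T, B7=E, B8=F, B9=F, B10=F, B11=S, B12=F
run #2 (u=2) runs B1->T, B1->T, B1->T, B1->T, B1->T, B1->T, B1->T, B1->T, B1->T, B1->T, B1->F, B2->F, B3->F, B4->F, ...; records B1=T, B1=F, B2=F, B3=F, B4=F, B5=F, B6=T, B7=E, B8=T, B9=T, B9=F, B10=F, B11=S, B12=F
run #3 (u=16) runs B1->T, B1->T, B1->T, B1->T, B1->T, B1->F, B2->F, B3->T, B5->F, B7->E, B6->T, B8->F, B9->F, B11->S, ...; records B1=T, B1=F, B2=F, B3=T, B5=F, B6=T, B7=E, B8=F, B9=F, B10=F, B11=S, B12=T
run #4 (u=1) runs B1->T, B1->T, B1->T, B1->T, B1->T, B1->T, B1->T, B1->T, B1->T, B1->T, B1->F, B2->F, B3->F, B4->T, ...; records B1=T, B1=F, B2=F, B3=F, B4=T, B5=F, B6=T, B7=E, B8=T, B9=F, B10=F, B11=S, B12=F
together the pool reaches 18 outcomes: B1=T, B1=F, B2=F, B3=T, B3=F, B4=T, B4=F, B5=F, B6=T, B7=E, B8=T, B8=F, B9=T, B9=F, B10=F, B11=S, B12=T, B12=F
no size-1 subset reaches all 18 outcomes (best union: 14/18)
no size-2 subset reaches all 18 outcomes (best union: 17/18)
size 3: inputs {2, 3, 4} cover all 18 outcomes, and no lexicographically smaller subset of this size does
Answer: 3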